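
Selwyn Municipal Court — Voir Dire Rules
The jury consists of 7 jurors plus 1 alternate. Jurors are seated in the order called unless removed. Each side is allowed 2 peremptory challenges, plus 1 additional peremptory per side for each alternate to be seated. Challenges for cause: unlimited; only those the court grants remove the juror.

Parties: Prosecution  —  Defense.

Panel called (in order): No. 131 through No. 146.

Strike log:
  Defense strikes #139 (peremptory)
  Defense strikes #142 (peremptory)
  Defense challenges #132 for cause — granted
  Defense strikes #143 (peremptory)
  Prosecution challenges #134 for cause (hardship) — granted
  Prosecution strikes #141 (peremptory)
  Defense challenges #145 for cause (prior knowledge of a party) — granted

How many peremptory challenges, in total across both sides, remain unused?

Prosecution allotment: 2 base + 1 × 1 alternate = 3. Defense allotment: 2 base + 1 × 1 alternate = 3.
Prosecution peremptories used: #141 — 1 (the for-cause on #134 doesn't count).
Defense peremptories used: #139, #142, #143 — 3 (for-cause on #132, #145 don't count).
Remaining: (3 − 1) + (3 − 3) = 2.

2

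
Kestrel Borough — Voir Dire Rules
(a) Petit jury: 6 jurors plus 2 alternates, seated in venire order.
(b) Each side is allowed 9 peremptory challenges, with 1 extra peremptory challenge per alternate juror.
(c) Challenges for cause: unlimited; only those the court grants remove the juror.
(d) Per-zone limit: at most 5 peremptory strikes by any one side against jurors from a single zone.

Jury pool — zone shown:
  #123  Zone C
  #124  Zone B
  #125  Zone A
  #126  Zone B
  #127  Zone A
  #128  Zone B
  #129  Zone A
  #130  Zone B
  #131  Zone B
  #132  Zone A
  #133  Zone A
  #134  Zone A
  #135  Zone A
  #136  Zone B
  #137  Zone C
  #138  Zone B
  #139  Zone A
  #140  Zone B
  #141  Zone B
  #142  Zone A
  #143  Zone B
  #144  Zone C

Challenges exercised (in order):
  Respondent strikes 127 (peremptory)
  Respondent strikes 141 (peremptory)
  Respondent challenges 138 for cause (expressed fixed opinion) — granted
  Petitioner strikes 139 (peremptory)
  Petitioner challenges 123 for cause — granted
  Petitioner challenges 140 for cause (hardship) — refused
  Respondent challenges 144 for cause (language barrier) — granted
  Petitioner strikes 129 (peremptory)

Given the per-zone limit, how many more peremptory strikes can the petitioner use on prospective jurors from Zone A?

3

Petitioner peremptories so far: #139, #129 — 2 of 11 used, 9 left overall.
Against Zone A: #139, #129 — 2 used; per-zone cap 5 leaves 3.
Binding limit: min(9, 3) = 3.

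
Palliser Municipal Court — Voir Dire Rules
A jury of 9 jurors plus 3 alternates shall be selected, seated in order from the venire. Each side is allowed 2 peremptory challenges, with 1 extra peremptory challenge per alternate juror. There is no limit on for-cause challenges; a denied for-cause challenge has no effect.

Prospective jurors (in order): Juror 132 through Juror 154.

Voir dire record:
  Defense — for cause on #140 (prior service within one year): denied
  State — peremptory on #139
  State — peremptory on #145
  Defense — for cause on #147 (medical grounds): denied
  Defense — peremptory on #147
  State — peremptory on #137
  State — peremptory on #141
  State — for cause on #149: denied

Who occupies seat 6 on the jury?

Removed: #137, #139, #141, #145, #147. (#140, #149 stay — for-cause denied.)
Seating in order: seats 1–9 → #132, #133, #134, #135, #136, #138, #140, #142, #143; alternates → #144, #146, #148.
So seat 6 is #138.

138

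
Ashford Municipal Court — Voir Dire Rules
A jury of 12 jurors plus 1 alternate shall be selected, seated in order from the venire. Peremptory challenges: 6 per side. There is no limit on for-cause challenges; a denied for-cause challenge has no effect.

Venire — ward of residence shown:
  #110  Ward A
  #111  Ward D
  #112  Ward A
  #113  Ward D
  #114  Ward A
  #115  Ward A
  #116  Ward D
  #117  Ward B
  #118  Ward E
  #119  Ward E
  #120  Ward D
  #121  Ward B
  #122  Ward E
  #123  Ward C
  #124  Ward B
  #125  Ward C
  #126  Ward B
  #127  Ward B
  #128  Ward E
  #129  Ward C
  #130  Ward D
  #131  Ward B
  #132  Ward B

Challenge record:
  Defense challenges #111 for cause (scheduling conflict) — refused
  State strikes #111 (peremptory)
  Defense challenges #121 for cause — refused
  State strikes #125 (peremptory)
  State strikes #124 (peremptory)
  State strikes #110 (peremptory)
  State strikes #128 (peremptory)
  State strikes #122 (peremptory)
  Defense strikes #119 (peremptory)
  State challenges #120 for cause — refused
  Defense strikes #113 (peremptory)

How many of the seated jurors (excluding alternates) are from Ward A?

3

Removed: #110, #111, #113, #119, #122, #124, #125, #128.
Seated jurors 1–12: #112, #114, #115, #116, #117, #118, #120, #121, #123, #126, #127, #129 (alternates #130 not counted).
Of those, in Ward A: #112, #114, #115 → 3.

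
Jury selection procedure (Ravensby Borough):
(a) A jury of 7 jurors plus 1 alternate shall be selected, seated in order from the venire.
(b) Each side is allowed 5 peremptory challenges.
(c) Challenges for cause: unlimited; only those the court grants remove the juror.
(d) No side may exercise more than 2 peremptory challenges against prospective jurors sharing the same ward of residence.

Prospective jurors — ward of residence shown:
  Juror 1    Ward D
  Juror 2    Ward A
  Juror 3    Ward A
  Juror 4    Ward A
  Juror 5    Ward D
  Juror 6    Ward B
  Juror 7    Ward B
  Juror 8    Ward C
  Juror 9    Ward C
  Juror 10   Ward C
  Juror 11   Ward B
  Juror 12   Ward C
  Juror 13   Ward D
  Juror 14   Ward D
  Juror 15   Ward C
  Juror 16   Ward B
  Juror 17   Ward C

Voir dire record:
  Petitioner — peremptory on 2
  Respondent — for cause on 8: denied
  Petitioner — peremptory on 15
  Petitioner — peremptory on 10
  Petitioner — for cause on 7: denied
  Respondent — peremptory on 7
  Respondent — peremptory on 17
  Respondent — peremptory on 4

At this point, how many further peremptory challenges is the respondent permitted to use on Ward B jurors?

1

Respondent peremptories so far: #7, #17, #4 — 3 of 5 used, 2 left overall.
Against Ward B: #7 — 1 used; per-ward cap 2 leaves 1.
Binding limit: min(2, 1) = 1.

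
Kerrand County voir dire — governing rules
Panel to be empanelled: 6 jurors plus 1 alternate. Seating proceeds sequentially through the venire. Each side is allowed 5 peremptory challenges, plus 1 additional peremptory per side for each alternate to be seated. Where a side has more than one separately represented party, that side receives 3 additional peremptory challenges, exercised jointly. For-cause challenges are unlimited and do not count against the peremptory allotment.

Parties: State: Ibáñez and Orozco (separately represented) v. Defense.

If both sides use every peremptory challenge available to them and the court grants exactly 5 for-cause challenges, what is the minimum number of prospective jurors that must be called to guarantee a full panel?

27

Seats to fill: 6 + 1 alternates = 7.
Peremptories — State: 5 + 1×1 + 3 = 9; Defense: 5 + 1×1 = 6; total 15.
For-cause removals: 5.
Minimum venire: 7 + 15 + 5 = 27.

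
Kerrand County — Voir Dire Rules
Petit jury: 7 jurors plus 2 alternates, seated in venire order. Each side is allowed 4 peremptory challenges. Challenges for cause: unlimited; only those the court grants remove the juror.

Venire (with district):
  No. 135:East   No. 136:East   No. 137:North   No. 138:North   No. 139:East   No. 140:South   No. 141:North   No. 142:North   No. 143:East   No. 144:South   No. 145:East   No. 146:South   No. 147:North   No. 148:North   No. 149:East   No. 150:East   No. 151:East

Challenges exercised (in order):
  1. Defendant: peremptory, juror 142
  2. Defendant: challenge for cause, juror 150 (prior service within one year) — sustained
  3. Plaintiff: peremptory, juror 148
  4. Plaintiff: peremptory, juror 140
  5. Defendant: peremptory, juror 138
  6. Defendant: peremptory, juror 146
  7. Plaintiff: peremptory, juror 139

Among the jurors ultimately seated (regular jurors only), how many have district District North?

2

Removed: #138, #139, #140, #142, #146, #148, #150.
Seated jurors 1–7: #135, #136, #137, #141, #143, #144, #145 (alternates #147, #149 not counted).
Of those, in District North: #137, #141 → 2.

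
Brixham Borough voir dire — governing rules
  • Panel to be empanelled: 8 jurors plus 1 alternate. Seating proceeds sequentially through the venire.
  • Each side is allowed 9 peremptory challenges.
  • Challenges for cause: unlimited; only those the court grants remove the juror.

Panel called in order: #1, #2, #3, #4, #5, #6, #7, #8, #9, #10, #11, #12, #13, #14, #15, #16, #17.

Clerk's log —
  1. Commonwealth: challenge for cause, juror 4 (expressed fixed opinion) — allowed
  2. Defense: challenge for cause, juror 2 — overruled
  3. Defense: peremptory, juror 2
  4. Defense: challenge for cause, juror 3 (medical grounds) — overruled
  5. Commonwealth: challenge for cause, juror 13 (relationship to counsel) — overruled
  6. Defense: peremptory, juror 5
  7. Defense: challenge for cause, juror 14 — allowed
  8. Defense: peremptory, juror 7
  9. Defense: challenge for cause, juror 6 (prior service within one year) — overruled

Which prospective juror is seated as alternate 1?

13

Removed: #2, #4, #5, #7, #14. (#3, #6, #13 stay — for-cause denied.)
Seating in order: seats 1–8 → #1, #3, #6, #8, #9, #10, #11, #12; alternates → #13.
So alternate 1 is #13.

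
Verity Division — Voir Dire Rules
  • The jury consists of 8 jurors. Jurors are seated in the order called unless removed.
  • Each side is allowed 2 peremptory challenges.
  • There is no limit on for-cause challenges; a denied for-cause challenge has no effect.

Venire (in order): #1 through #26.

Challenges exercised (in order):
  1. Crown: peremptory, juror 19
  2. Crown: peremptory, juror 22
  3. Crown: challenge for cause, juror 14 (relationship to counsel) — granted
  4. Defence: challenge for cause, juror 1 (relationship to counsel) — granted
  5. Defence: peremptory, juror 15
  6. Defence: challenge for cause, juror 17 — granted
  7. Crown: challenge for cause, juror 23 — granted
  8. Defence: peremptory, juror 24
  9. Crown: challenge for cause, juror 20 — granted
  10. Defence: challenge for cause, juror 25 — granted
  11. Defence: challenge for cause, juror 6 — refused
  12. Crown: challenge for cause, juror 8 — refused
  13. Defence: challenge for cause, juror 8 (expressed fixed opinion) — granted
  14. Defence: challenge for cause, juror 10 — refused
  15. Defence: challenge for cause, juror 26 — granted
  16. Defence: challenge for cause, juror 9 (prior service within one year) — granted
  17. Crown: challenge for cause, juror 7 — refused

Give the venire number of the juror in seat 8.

Removed: #1, #8, #9, #14, #15, #17, #19, #20, #22, #23, #24, #25, #26. (#6, #7, #10 stay — for-cause denied.)
Filling seats in venire order through position 8: #2, #3, #4, #5, #6, #7, #10, #11.
So seat 8 is #11.

11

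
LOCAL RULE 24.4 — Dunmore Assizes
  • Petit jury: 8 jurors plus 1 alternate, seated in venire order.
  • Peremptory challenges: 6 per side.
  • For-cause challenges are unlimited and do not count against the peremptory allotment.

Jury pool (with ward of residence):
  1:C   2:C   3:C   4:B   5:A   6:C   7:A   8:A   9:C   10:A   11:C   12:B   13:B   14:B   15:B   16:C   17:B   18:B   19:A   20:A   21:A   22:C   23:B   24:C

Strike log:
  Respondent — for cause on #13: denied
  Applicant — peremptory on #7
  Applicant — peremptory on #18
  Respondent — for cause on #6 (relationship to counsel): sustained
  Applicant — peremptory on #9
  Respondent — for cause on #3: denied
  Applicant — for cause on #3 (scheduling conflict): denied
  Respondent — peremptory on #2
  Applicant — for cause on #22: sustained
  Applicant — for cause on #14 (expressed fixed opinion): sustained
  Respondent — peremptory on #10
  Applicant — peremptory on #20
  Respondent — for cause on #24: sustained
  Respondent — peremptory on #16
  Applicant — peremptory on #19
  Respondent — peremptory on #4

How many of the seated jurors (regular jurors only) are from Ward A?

2

Removed: #2, #4, #6, #7, #9, #10, #14, #16, #18, #19, #20, #22, #24.
Seated jurors 1–8: #1, #3, #5, #8, #11, #12, #13, #15 (alternates #17 not counted).
Of those, in Ward A: #5, #8 → 2.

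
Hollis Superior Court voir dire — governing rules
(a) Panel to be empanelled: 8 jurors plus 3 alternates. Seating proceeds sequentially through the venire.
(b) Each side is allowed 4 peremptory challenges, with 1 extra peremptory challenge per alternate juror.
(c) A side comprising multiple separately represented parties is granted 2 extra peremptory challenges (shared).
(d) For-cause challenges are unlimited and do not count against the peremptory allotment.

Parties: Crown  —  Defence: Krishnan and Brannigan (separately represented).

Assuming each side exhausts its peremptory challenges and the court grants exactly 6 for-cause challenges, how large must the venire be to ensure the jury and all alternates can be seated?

Seats to fill: 8 + 3 alternates = 11.
Peremptories — Crown: 4 + 1×3 = 7; Defence: 4 + 1×3 + 2 = 9; total 16.
For-cause removals: 6.
Minimum venire: 11 + 16 + 6 = 33.

33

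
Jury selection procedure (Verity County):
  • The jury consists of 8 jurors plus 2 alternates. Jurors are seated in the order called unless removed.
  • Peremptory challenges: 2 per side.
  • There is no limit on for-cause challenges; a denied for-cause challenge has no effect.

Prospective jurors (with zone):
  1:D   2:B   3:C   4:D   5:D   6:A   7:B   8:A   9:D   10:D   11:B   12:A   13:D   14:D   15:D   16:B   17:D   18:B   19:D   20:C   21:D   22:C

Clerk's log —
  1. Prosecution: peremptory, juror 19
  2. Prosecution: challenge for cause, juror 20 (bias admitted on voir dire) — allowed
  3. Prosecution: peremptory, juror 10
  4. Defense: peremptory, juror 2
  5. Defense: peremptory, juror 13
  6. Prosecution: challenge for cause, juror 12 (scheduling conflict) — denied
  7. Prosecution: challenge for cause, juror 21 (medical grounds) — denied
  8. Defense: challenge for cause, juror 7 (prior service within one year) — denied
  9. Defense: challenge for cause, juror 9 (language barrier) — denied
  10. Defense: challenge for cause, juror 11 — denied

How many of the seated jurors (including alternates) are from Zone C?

1

Removed: #2, #10, #13, #19, #20.
Seated (10 incl. alternates): #1, #3, #4, #5, #6, #7, #8, #9, #11, #12.
Of those, in Zone C: #3 → 1.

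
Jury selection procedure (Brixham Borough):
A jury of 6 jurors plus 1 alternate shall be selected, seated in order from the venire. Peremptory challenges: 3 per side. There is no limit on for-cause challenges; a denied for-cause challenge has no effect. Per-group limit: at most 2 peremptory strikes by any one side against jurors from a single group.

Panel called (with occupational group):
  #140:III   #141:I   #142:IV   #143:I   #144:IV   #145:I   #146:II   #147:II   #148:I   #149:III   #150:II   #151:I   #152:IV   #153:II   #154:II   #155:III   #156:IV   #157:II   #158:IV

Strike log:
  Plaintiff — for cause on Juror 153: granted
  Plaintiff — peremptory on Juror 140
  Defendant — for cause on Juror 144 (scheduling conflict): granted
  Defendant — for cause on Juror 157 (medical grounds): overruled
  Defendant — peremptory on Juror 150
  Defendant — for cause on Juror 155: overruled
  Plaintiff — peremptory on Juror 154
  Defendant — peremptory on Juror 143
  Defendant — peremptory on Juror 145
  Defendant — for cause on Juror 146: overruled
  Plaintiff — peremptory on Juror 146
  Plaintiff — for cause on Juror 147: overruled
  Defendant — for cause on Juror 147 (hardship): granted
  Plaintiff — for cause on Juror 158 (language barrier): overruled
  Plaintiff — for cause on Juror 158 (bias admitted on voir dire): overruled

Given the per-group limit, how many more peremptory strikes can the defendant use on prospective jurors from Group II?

Defendant peremptories so far: #150, #143, #145 — 3 of 3 used, 0 left overall.
Against Group II: #150 — 1 used; per-group cap 2 leaves 1.
Binding limit: min(0, 1) = 0.

0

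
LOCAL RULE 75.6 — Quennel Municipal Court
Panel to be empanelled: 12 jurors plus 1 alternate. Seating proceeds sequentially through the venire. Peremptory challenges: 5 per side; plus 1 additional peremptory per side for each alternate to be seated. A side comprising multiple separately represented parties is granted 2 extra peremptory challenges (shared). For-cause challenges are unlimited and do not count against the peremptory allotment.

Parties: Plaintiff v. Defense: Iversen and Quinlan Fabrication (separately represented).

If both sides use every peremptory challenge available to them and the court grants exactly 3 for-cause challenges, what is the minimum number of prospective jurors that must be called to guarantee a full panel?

30

Seats to fill: 12 + 1 alternates = 13.
Peremptories — Plaintiff: 5 + 1×1 = 6; Defense: 5 + 1×1 + 2 = 8; total 14.
For-cause removals: 3.
Minimum venire: 13 + 14 + 3 = 30.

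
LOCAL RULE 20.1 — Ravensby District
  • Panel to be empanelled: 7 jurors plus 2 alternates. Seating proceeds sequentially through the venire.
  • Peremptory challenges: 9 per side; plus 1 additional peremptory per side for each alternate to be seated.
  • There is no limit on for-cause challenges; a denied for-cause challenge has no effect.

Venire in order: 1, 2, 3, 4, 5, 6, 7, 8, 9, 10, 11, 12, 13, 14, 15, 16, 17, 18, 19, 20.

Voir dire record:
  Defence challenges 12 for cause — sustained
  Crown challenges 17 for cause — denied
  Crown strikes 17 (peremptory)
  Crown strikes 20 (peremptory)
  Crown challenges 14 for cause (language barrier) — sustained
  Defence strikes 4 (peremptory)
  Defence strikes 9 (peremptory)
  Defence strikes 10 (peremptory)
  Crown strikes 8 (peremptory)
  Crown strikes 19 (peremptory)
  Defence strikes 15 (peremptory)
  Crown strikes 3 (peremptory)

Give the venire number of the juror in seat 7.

13

Removed: #3, #4, #8, #9, #10, #12, #14, #15, #17, #19, #20.
Seating in order: seats 1–7 → #1, #2, #5, #6, #7, #11, #13; alternates → #16, #18.
So seat 7 is #13.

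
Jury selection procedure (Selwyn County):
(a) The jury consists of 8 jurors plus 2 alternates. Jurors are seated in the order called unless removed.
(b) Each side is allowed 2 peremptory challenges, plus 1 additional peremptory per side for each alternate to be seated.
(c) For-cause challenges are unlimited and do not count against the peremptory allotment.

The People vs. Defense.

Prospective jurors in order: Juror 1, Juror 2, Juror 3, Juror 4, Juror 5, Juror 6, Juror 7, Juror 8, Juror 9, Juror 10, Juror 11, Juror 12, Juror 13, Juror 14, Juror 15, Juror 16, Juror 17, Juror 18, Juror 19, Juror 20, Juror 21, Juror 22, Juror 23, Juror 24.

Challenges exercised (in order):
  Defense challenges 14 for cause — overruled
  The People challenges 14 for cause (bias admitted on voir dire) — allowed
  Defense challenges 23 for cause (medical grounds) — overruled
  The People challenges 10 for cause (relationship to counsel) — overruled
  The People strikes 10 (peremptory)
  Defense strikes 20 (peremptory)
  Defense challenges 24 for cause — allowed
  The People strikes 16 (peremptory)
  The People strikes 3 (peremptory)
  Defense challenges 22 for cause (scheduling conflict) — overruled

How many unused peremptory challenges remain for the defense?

3

Defense allotment: 2 base + 1 × 2 alternates = 4.
Defense peremptories used: #20 — 1 (for-cause on #14, #23, #24, #22 don't count).
Remaining: 4 − 1 = 3.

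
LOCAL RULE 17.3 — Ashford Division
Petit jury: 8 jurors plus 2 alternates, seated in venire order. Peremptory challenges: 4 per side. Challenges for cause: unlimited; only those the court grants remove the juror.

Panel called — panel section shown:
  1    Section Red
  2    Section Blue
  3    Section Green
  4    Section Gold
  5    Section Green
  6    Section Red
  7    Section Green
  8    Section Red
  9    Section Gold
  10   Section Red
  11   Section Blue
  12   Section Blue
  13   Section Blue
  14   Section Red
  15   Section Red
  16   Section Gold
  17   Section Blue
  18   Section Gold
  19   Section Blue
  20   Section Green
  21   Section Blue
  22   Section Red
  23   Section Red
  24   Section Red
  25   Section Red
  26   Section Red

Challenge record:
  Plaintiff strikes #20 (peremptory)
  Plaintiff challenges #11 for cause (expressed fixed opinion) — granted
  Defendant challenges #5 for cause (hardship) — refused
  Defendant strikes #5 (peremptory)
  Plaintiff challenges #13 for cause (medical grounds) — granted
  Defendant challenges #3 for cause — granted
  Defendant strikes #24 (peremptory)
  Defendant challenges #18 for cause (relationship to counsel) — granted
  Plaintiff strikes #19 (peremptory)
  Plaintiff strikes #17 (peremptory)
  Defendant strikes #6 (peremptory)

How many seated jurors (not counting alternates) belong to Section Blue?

2

Removed: #3, #5, #6, #11, #13, #17, #18, #19, #20, #24.
Seated jurors 1–8: #1, #2, #4, #7, #8, #9, #10, #12 (alternates #14, #15 not counted).
Of those, in Section Blue: #2, #12 → 2.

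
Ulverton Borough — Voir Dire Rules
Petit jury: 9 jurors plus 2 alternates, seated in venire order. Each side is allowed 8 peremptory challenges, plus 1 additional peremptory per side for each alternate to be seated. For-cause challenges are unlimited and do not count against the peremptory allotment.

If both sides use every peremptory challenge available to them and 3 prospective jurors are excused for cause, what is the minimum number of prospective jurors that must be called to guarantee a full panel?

Seats to fill: 9 + 2 alternates = 11.
Peremptories: 8 + 1×2 = 10 per side × 2 sides = 20.
For-cause removals: 3.
Minimum venire: 11 + 20 + 3 = 34.

34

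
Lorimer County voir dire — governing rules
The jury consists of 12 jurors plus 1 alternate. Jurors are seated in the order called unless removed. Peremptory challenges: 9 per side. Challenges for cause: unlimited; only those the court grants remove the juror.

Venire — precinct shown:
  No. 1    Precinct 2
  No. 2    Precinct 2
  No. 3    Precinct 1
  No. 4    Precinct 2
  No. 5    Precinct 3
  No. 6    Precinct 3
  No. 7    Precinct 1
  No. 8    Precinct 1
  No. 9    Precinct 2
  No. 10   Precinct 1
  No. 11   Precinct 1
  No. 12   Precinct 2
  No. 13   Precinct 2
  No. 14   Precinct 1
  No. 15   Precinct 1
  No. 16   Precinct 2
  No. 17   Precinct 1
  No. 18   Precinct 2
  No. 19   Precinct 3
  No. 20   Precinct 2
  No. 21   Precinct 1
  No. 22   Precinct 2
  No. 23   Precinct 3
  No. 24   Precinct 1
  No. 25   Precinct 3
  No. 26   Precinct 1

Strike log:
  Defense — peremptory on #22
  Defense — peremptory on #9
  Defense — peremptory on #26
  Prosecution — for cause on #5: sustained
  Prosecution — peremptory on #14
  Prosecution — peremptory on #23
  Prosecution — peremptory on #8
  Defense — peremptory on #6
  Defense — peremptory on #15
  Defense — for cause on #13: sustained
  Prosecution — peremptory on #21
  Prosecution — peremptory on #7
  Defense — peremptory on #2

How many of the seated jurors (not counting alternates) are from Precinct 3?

Removed: #2, #5, #6, #7, #8, #9, #13, #14, #15, #21, #22, #23, #26.
Seated jurors 1–12: #1, #3, #4, #10, #11, #12, #16, #17, #18, #19, #20, #24 (alternates #25 not counted).
Of those, in Precinct 3: #19 → 1.

1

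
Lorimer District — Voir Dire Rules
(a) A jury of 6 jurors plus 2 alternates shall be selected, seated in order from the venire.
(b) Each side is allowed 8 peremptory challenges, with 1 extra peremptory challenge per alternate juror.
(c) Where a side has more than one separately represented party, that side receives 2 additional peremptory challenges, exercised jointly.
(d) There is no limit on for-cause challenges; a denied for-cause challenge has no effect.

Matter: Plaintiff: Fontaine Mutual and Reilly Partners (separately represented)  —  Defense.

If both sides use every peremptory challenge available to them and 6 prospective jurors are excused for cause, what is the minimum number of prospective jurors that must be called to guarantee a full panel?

36

Seats to fill: 6 + 2 alternates = 8.
Peremptories — Plaintiff: 8 + 1×2 + 2 = 12; Defense: 8 + 1×2 = 10; total 22.
For-cause removals: 6.
Minimum venire: 8 + 22 + 6 = 36.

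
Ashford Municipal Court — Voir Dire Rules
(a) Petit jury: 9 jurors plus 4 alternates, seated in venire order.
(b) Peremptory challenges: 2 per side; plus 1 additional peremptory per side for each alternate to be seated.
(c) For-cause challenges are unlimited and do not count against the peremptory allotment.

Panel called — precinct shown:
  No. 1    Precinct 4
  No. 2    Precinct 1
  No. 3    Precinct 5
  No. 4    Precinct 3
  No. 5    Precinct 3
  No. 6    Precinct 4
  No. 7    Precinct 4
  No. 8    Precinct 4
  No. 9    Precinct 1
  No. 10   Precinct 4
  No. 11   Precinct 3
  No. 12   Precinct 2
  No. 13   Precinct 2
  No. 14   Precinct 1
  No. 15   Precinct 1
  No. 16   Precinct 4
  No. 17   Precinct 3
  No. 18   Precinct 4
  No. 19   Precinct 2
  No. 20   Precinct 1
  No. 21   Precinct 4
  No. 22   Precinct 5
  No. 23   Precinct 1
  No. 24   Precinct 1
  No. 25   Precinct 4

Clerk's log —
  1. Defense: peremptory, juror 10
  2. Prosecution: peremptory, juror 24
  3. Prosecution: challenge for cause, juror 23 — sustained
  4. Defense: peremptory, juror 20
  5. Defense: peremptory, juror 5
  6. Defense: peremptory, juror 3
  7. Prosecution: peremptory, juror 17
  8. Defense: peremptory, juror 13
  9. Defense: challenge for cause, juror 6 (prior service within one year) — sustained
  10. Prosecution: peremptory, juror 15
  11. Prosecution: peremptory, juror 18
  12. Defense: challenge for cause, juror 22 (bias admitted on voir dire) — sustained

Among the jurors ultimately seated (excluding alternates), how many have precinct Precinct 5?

0

Removed: #3, #5, #6, #10, #13, #15, #17, #18, #20, #22, #23, #24.
Seated jurors 1–9: #1, #2, #4, #7, #8, #9, #11, #12, #14 (alternates #16, #19, #21, #25 not counted).
None of those are in Precinct 5 → 0.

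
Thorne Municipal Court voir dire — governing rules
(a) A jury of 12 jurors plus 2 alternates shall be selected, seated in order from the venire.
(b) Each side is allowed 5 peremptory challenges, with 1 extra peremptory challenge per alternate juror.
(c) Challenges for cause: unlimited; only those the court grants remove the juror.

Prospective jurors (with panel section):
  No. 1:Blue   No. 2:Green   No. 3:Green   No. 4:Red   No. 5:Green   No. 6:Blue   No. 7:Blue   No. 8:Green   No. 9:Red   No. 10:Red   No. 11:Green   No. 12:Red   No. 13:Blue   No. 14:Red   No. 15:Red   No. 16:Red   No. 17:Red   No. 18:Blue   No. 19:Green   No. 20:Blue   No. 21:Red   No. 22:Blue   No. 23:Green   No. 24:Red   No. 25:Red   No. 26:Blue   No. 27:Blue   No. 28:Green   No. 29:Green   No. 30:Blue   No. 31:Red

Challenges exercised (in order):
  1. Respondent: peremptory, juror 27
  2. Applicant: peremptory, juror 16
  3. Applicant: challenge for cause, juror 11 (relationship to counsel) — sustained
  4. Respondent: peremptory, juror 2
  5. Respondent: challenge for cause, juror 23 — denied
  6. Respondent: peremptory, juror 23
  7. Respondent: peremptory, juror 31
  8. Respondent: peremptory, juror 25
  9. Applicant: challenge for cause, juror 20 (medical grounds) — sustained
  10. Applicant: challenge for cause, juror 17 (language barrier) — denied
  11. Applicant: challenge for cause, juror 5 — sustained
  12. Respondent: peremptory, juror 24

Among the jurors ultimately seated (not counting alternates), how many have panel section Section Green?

Removed: #2, #5, #11, #16, #20, #23, #24, #25, #27, #31.
Seated jurors 1–12: #1, #3, #4, #6, #7, #8, #9, #10, #12, #13, #14, #15 (alternates #17, #18 not counted).
Of those, in Section Green: #3, #8 → 2.

2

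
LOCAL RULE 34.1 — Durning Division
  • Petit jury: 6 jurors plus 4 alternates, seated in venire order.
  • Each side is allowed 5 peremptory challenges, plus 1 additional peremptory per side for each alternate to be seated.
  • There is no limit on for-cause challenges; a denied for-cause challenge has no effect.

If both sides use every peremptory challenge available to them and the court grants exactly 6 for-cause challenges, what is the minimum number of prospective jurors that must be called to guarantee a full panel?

34

Seats to fill: 6 + 4 alternates = 10.
Peremptories: 5 + 1×4 = 9 per side × 2 sides = 18.
For-cause removals: 6.
Minimum venire: 10 + 18 + 6 = 34.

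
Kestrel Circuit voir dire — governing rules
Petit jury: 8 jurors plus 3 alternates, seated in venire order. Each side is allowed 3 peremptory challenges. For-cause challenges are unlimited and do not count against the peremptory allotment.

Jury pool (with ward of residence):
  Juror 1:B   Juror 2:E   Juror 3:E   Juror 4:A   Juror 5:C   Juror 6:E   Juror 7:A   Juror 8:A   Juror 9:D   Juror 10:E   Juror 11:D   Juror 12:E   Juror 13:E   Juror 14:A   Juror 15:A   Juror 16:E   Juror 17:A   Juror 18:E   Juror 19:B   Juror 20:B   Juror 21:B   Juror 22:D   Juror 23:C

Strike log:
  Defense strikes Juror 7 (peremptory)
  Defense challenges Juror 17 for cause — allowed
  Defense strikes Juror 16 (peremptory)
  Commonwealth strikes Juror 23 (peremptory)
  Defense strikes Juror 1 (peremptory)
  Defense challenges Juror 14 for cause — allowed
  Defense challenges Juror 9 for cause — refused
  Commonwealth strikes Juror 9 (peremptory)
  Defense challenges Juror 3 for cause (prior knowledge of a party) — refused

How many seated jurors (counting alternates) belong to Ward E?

Removed: #1, #7, #9, #14, #16, #17, #23.
Seated (11 incl. alternates): #2, #3, #4, #5, #6, #8, #10, #11, #12, #13, #15.
Of those, in Ward E: #2, #3, #6, #10, #12, #13 → 6.

6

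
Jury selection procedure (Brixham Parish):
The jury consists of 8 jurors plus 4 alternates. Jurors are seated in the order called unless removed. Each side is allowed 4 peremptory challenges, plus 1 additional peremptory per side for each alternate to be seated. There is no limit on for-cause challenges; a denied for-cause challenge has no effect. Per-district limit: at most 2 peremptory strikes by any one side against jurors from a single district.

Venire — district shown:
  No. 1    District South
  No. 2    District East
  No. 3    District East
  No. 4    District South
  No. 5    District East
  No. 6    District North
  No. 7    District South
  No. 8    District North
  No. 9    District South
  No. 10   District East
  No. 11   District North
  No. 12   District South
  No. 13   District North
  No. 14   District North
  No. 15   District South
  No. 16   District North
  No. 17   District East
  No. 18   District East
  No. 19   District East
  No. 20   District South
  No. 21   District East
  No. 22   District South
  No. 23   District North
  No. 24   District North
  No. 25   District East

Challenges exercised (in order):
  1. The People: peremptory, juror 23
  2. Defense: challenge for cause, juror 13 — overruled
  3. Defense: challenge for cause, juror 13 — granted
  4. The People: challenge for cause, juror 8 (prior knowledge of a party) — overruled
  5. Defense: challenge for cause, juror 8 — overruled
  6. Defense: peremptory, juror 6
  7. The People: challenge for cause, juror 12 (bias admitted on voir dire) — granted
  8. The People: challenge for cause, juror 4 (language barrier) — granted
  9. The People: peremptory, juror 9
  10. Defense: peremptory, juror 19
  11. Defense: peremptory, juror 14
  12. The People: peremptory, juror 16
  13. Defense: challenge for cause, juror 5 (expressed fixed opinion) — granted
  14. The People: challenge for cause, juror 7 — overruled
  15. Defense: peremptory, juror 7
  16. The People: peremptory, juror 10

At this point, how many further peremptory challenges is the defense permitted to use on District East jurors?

Defense peremptories so far: #6, #19, #14, #7 — 4 of 8 used, 4 left overall.
Against District East: #19 — 1 used; per-district cap 2 leaves 1.
Binding limit: min(4, 1) = 1.

1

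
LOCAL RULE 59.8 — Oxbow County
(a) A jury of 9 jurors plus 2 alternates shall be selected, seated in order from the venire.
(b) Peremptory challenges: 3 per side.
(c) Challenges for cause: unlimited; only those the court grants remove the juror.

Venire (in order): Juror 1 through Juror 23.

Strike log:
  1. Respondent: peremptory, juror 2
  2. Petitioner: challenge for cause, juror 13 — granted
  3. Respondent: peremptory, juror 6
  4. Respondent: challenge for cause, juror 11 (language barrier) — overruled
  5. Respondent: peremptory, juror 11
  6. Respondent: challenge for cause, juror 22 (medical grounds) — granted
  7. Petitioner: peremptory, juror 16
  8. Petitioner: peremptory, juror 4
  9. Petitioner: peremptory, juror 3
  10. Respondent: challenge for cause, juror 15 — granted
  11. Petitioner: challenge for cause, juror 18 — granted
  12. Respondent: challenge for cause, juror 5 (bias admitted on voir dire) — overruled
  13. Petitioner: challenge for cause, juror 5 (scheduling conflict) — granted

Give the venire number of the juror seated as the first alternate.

20

Removed: #2, #3, #4, #5, #6, #11, #13, #15, #16, #18, #22.
Seating in order: seats 1–9 → #1, #7, #8, #9, #10, #12, #14, #17, #19; alternates → #20, #21.
So alternate 1 is #20.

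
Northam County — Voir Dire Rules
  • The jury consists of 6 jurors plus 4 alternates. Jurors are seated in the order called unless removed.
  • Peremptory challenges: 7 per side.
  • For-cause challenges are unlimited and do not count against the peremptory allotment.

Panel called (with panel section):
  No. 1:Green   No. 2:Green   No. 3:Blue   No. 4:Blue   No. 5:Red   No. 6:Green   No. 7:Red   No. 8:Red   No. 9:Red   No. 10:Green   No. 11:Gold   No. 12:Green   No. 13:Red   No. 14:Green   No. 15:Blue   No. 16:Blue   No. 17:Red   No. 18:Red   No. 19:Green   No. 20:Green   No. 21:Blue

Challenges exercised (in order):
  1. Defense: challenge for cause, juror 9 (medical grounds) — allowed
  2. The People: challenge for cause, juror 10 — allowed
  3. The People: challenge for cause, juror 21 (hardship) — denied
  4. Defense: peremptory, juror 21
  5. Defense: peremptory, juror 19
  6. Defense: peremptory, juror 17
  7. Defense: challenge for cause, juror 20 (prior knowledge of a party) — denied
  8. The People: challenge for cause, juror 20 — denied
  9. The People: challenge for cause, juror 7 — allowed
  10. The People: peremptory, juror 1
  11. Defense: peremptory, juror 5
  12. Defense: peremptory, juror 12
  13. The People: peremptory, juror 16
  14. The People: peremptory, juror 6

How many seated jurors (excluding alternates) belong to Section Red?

2

Removed: #1, #5, #6, #7, #9, #10, #12, #16, #17, #19, #21.
Seated jurors 1–6: #2, #3, #4, #8, #11, #13 (alternates #14, #15, #18, #20 not counted).
Of those, in Section Red: #8, #13 → 2.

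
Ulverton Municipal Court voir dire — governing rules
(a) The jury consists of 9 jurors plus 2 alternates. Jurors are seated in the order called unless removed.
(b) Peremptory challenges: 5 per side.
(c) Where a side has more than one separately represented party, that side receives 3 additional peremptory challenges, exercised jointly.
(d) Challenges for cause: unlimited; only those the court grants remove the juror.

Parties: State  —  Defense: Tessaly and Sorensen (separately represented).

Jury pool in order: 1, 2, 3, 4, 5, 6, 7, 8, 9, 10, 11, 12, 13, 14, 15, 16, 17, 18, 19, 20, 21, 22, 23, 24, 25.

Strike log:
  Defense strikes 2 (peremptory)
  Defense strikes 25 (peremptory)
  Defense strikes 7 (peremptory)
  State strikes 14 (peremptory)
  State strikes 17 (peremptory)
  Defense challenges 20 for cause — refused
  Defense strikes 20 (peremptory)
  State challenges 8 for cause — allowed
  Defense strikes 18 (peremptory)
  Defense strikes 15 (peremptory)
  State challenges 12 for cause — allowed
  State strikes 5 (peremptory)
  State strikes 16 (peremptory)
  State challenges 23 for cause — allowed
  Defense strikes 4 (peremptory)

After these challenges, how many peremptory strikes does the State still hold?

State allotment: 5.
State peremptories used: #14, #17, #5, #16 — 4 (for-cause on #8, #12, #23 don't count).
Remaining: 5 − 4 = 1.

1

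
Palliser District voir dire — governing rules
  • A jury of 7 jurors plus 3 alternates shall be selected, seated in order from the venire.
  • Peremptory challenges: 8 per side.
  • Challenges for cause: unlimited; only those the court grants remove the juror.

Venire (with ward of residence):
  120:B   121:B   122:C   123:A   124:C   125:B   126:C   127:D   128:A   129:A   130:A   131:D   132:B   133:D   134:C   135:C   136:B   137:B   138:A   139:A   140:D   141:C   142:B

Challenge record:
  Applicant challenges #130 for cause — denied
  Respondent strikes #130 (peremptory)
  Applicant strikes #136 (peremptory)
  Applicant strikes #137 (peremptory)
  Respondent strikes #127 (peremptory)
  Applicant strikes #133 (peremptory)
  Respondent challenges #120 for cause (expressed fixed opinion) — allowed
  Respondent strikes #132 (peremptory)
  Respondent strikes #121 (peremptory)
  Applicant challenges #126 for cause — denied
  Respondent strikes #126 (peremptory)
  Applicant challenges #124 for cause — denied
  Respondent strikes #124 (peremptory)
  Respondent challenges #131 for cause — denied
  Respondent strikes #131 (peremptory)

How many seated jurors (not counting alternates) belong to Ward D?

Removed: #120, #121, #124, #126, #127, #130, #131, #132, #133, #136, #137.
Seated jurors 1–7: #122, #123, #125, #128, #129, #134, #135 (alternates #138, #139, #140 not counted).
None of those are in Ward D → 0.

0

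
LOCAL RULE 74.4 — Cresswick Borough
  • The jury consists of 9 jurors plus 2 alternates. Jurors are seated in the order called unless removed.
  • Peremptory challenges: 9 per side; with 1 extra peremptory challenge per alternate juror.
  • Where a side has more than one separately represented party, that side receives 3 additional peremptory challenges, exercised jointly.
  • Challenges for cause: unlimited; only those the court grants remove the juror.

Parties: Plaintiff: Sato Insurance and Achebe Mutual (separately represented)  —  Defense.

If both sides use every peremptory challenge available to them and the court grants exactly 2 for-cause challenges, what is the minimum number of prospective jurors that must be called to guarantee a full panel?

Seats to fill: 9 + 2 alternates = 11.
Peremptories — Plaintiff: 9 + 1×2 + 3 = 14; Defense: 9 + 1×2 = 11; total 25.
For-cause removals: 2.
Minimum venire: 11 + 25 + 2 = 38.

38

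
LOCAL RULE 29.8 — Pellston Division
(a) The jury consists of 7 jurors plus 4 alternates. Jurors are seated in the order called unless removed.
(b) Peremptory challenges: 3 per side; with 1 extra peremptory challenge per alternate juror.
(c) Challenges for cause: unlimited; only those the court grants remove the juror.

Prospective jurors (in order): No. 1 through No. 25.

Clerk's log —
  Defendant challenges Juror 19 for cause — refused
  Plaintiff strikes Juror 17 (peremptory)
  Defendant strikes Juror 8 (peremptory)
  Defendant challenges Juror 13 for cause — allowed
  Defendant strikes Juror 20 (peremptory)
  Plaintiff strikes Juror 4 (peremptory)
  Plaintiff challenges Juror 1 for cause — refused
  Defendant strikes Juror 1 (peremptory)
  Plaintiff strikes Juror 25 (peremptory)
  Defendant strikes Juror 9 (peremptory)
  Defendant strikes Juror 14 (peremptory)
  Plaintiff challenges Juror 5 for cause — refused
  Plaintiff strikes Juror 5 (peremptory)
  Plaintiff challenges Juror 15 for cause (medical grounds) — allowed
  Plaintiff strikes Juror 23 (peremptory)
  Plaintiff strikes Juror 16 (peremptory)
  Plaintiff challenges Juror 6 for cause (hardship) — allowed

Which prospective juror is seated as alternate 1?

Removed: #1, #4, #5, #6, #8, #9, #13, #14, #15, #16, #17, #20, #23, #25. (#19 stays — for-cause denied.)
Seating in order: seats 1–7 → #2, #3, #7, #10, #11, #12, #18; alternates → #19, #21, #22, #24.
So alternate 1 is #19.

19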